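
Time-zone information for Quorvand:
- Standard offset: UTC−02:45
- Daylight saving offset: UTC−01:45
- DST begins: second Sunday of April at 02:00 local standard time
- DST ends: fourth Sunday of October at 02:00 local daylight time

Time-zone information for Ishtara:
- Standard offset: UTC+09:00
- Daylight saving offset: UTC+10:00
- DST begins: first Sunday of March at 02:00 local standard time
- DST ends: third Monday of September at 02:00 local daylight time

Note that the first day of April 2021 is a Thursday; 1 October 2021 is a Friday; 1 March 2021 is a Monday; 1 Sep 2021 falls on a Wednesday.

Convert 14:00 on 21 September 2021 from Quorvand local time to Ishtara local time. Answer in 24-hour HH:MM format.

1 April 2021 is a Thursday, so the first Sunday is April 4 and the second is April 11.
1 October 2021 is a Friday, so the first Sunday is October 3 and the fourth is October 24.
Daylight saving runs 11 April – 24 October; 21 September 2021 is inside that window, so Quorvand is at UTC−01:45.
14:00 Quorvand + 1h45m = 15:45 UTC.
1 March 2021 is a Monday, so the first Sunday is March 7.
1 September 2021 is a Wednesday, so the first Monday is September 6 and the third is September 20.
At the standard offset (UTC+09:00), 15:45 UTC + 9h = 00:45 Ishtara standard time (rolling into the next day, 22 September 2021).
The standard-time date in Ishtara, 22 September 2021, is outside the daylight-saving period (7 March – 20 September), so Ishtara is on standard time, UTC+09:00.
15:45 UTC + 9h = 00:45 Ishtara (rolling into the next day, 22 September 2021).

00:45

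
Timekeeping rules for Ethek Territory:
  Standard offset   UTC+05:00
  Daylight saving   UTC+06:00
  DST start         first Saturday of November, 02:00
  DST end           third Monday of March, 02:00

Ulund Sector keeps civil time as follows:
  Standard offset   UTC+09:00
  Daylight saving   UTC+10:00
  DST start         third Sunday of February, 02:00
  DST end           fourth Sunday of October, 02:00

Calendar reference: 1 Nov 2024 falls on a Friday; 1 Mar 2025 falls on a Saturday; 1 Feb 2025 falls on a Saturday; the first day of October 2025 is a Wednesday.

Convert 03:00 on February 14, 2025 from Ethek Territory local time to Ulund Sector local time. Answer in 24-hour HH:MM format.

1 November 2024 is a Friday, so the first Saturday is November 2.
1 March 2025 is a Saturday, so the first Monday is March 3 and the third is March 17.
February 14, 2025 lies within the daylight-saving period (2 November 2024 – 17 March 2025), so Ethek Territory is on daylight time, UTC+06:00.
03:00 Ethek Territory − 6h = 21:00 UTC (rolling into the previous day, 13 February 2025).
1 February 2025 is a Saturday, so the first Sunday is February 2 and the third is February 16.
1 October 2025 is a Wednesday, so the first Sunday is October 5 and the fourth is October 26.
At the standard offset (UTC+09:00), 21:00 UTC + 9h = 06:00 Ulund Sector standard time (rolling into the next day, 14 February 2025).
The standard-time date in Ulund Sector, February 14, 2025, is outside the daylight-saving period (16 February – 26 October), so Ulund Sector is on standard time, UTC+09:00.
21:00 UTC + 9h = 06:00 Ulund Sector (rolling into the next day, 14 February 2025).

06:00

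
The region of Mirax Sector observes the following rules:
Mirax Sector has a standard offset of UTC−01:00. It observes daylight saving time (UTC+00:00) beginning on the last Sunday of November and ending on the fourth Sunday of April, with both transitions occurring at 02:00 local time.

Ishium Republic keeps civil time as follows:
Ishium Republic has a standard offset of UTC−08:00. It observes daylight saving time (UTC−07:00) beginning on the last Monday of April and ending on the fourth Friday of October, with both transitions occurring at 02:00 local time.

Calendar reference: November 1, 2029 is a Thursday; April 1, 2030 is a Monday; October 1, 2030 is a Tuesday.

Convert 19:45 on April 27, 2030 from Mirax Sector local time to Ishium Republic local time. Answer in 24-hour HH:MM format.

1 November 2029 is a Thursday, so Sundays fall on 4, 11, 18, 25; the last is November 25.
1 April 2030 is a Monday, so the first Sunday is April 7 and the fourth is April 28.
April 27, 2030 lies within the daylight-saving period (25 November 2029 – 28 April 2030), so Mirax Sector is on daylight time, UTC+00:00.
19:45 Mirax Sector − 0h = 19:45 UTC.
1 April 2030 is a Monday, so Mondays fall on 1, 8, 15, 22, 29; the last is April 29.
1 October 2030 is a Tuesday, so the first Friday is October 4 and the fourth is October 25.
At the standard offset (UTC−08:00), 19:45 UTC − 8h = 11:45 Ishium Republic standard time.
Daylight saving runs 29 April – 25 October; the standard-time date in Ishium Republic, April 27, 2030, is outside that window, so Ishium Republic is on standard time at UTC−08:00.
19:45 UTC − 8h = 11:45 Ishium Republic.

11:45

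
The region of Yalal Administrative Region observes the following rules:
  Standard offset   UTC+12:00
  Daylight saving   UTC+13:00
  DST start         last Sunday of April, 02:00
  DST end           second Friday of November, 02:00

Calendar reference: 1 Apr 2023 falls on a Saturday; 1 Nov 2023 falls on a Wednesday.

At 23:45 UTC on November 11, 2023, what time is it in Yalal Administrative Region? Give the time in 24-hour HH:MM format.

11:45

1 April 2023 is a Saturday, so Sundays fall on 2, 9, 16, 23, 30; the last is April 30.
1 November 2023 is a Wednesday, so the first Friday is November 3 and the second is November 10.
At the standard offset (UTC+12:00), 23:45 UTC + 12h = 11:45 Yalal Administrative Region standard time (rolling into the next day, 12 November 2023).
Daylight saving runs 30 April – 10 November; the standard-time date in Yalal Administrative Region, November 12, 2023, is outside that window, so Yalal Administrative Region is on standard time at UTC+12:00.
23:45 UTC + 12h = 11:45 local (rolling into the next day, 12 November 2023).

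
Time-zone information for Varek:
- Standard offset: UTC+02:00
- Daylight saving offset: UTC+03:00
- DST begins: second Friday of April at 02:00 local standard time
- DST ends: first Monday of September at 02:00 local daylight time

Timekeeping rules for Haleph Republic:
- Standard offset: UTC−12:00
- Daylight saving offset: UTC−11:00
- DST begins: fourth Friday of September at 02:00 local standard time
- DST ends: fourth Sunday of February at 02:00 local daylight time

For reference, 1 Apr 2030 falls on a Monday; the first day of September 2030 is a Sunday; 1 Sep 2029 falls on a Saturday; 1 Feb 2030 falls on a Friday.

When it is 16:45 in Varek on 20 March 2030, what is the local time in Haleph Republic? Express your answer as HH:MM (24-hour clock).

02:45

1 April 2030 is a Monday, so the first Friday is April 5 and the second is April 12.
1 September 2030 is a Sunday, so the first Monday is September 2.
Daylight saving runs 12 April – 2 September; 20 March 2030 is outside that window, so Varek is on standard time at UTC+02:00.
16:45 Varek − 2h = 14:45 UTC.
1 September 2029 is a Saturday, so the first Friday is September 7 and the fourth is September 28.
1 February 2030 is a Friday, so the first Sunday is February 3 and the fourth is February 24.
At the standard offset (UTC−12:00), 14:45 UTC − 12h = 02:45 Haleph Republic standard time.
The standard-time date in Haleph Republic, 20 March 2030, is outside the daylight-saving period (28 September 2029 – 24 February 2030), so Haleph Republic is on standard time, UTC−12:00.
14:45 UTC − 12h = 02:45 Haleph Republic.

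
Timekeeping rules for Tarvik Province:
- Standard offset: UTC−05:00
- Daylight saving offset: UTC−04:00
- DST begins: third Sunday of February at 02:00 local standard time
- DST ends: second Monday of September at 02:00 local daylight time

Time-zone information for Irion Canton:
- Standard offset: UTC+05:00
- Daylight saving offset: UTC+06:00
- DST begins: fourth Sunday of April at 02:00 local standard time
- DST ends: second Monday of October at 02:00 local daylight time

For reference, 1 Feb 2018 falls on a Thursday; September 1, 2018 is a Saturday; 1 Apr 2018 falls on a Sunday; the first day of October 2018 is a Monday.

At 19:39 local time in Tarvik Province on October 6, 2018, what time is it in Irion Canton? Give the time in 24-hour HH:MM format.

1 February 2018 is a Thursday, so the first Sunday is February 4 and the third is February 18.
1 September 2018 is a Saturday, so the first Monday is September 3 and the second is September 10.
Daylight saving runs 18 February – 10 September; October 6, 2018 is outside that window, so Tarvik Province is on standard time at UTC−05:00.
19:39 Tarvik Province + 5h = 00:39 UTC (rolling into the next day, 7 October 2018).
1 April 2018 is a Sunday, so the first Sunday is April 1 and the fourth is April 22.
1 October 2018 is a Monday, so the first Monday is October 1 and the second is October 8.
At the standard offset (UTC+05:00), 00:39 UTC + 5h = 05:39 Irion Canton standard time.
The standard-time date in Irion Canton, October 7, 2018, lies within the daylight-saving period (22 April – 8 October), so Irion Canton is on daylight time, UTC+06:00.
00:39 UTC + 6h = 06:39 Irion Canton.

06:39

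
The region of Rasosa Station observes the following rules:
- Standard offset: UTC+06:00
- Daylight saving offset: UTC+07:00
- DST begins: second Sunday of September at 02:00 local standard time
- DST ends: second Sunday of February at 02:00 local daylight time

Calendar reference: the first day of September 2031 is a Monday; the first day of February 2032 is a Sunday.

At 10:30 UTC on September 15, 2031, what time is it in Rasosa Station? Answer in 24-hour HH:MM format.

17:30

1 September 2031 is a Monday, so the first Sunday is September 7 and the second is September 14.
1 February 2032 is a Sunday, so the first Sunday is February 1 and the second is February 8.
At the standard offset (UTC+06:00), 10:30 UTC + 6h = 16:30 Rasosa Station standard time.
The standard-time date in Rasosa Station, September 15, 2031, falls between 14 September 2031 and 8 February 2032, so daylight saving is in effect and Rasosa Station is at UTC+07:00.
10:30 UTC + 7h = 17:30 local.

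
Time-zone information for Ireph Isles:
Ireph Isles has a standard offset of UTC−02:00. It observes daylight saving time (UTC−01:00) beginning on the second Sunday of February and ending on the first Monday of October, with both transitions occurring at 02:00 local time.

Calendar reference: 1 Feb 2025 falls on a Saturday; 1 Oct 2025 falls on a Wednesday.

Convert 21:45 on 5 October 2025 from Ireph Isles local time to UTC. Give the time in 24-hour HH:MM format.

22:45

1 February 2025 is a Saturday, so the first Sunday is February 2 and the second is February 9.
1 October 2025 is a Wednesday, so the first Monday is October 6.
5 October 2025 falls between 9 February and 6 October, so daylight saving is in effect and Ireph Isles is at UTC−01:00.
21:45 local + 1h = 22:45 UTC.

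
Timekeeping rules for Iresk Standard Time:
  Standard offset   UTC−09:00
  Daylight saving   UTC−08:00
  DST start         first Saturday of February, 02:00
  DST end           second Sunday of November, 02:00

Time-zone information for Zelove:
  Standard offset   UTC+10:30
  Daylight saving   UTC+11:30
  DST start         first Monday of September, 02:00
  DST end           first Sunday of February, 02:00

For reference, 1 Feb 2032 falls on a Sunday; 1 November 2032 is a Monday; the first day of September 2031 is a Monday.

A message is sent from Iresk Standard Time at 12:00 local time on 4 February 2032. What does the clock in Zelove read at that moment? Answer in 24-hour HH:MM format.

07:30

1 February 2032 is a Sunday, so the first Saturday is February 7.
1 November 2032 is a Monday, so the first Sunday is November 7 and the second is November 14.
4 February 2032 does not fall between 7 February and 14 November, so daylight saving is not in effect and Iresk Standard Time is at UTC−09:00.
12:00 Iresk Standard Time + 9h = 21:00 UTC.
1 September 2031 is a Monday, so the first Monday is September 1.
1 February 2032 is a Sunday, so the first Sunday is February 1.
At the standard offset (UTC+10:30), 21:00 UTC + 10h30m = 07:30 Zelove standard time (rolling into the next day, 5 February 2032).
Daylight saving runs 1 September 2031 – 1 February 2032; the standard-time date in Zelove, 5 February 2032, is outside that window, so Zelove is on standard time at UTC+10:30.
21:00 UTC + 10h30m = 07:30 Zelove (rolling into the next day, 5 February 2032).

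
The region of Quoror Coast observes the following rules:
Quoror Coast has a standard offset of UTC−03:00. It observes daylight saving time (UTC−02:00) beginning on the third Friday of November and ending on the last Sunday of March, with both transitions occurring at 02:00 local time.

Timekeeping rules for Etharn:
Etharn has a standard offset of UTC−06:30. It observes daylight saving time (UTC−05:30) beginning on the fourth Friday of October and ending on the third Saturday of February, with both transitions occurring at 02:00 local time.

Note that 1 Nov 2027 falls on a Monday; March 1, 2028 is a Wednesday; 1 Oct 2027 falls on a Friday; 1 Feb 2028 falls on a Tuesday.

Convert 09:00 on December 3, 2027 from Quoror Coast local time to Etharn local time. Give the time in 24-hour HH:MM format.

1 November 2027 is a Monday, so the first Friday is November 5 and the third is November 19.
1 March 2028 is a Wednesday, so Sundays fall on 5, 12, 19, 26; the last is March 26.
December 3, 2027 lies within the daylight-saving period (19 November 2027 – 26 March 2028), so Quoror Coast is on daylight time, UTC−02:00.
09:00 Quoror Coast + 2h = 11:00 UTC.
1 October 2027 is a Friday, so the first Friday is October 1 and the fourth is October 22.
1 February 2028 is a Tuesday, so the first Saturday is February 5 and the third is February 19.
At the standard offset (UTC−06:30), 11:00 UTC − 6h30m = 04:30 Etharn standard time.
The standard-time date in Etharn, December 3, 2027, lies within the daylight-saving period (22 October 2027 – 19 February 2028), so Etharn is on daylight time, UTC−05:30.
11:00 UTC − 5h30m = 05:30 Etharn.

05:30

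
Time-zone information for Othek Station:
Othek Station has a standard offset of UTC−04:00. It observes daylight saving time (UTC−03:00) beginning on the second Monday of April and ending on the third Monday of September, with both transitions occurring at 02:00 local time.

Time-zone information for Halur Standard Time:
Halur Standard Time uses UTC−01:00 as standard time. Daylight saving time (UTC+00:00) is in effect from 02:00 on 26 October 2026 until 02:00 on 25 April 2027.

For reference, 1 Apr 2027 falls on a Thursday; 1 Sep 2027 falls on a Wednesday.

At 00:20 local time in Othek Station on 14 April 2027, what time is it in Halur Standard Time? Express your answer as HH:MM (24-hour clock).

03:20

1 April 2027 is a Thursday, so the first Monday is April 5 and the second is April 12.
1 September 2027 is a Wednesday, so the first Monday is September 6 and the third is September 20.
Daylight saving runs 12 April – 20 September; 14 April 2027 is inside that window, so Othek Station is at UTC−03:00.
00:20 Othek Station + 3h = 03:20 UTC.
At the standard offset (UTC−01:00), 03:20 UTC − 1h = 02:20 Halur Standard Time standard time.
The standard-time date in Halur Standard Time, 14 April 2027, falls between 26 October 2026 and 25 April 2027, so daylight saving is in effect and Halur Standard Time is at UTC+00:00.
03:20 UTC + 0h = 03:20 Halur Standard Time.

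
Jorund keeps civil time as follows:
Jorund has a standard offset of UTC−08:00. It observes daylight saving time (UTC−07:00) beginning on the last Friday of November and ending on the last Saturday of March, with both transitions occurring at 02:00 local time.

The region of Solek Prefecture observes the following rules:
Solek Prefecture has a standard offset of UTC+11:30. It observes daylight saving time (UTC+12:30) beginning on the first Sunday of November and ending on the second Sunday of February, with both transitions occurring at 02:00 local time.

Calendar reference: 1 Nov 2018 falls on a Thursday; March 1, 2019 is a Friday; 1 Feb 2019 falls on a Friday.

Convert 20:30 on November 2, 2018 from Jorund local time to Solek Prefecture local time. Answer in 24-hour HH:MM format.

1 November 2018 is a Thursday, so Fridays fall on 2, 9, 16, 23, 30; the last is November 30.
1 March 2019 is a Friday, so Saturdays fall on 2, 9, 16, 23, 30; the last is March 30.
November 2, 2018 does not fall between 30 November 2018 and 30 March 2019, so daylight saving is not in effect and Jorund is at UTC−08:00.
20:30 Jorund + 8h = 04:30 UTC (rolling into the next day, 3 November 2018).
1 November 2018 is a Thursday, so the first Sunday is November 4.
1 February 2019 is a Friday, so the first Sunday is February 3 and the second is February 10.
At the standard offset (UTC+11:30), 04:30 UTC + 11h30m = 16:00 Solek Prefecture standard time.
The standard-time date in Solek Prefecture, November 3, 2018, does not fall between 4 November 2018 and 10 February 2019, so daylight saving is not in effect and Solek Prefecture is at UTC+11:30.
04:30 UTC + 11h30m = 16:00 Solek Prefecture.

16:00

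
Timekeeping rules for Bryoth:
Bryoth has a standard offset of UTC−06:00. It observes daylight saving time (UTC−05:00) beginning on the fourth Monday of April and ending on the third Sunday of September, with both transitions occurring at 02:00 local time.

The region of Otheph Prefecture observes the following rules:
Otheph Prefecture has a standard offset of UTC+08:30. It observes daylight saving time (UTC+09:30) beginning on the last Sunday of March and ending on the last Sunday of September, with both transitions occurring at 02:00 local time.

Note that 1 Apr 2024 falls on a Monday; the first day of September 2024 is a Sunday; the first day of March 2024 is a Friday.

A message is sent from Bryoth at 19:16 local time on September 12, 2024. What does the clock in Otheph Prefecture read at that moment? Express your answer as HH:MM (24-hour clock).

09:46

1 April 2024 is a Monday, so the first Monday is April 1 and the fourth is April 22.
1 September 2024 is a Sunday, so the first Sunday is September 1 and the third is September 15.
September 12, 2024 falls between 22 April and 15 September, so daylight saving is in effect and Bryoth is at UTC−05:00.
19:16 Bryoth + 5h = 00:16 UTC (rolling into the next day, 13 September 2024).
1 March 2024 is a Friday, so Sundays fall on 3, 10, 17, 24, 31; the last is March 31.
1 September 2024 is a Sunday, so Sundays fall on 1, 8, 15, 22, 29; the last is September 29.
At the standard offset (UTC+08:30), 00:16 UTC + 8h30m = 08:46 Otheph Prefecture standard time.
The standard-time date in Otheph Prefecture, September 13, 2024, falls between 31 March and 29 September, so daylight saving is in effect and Otheph Prefecture is at UTC+09:30.
00:16 UTC + 9h30m = 09:46 Otheph Prefecture.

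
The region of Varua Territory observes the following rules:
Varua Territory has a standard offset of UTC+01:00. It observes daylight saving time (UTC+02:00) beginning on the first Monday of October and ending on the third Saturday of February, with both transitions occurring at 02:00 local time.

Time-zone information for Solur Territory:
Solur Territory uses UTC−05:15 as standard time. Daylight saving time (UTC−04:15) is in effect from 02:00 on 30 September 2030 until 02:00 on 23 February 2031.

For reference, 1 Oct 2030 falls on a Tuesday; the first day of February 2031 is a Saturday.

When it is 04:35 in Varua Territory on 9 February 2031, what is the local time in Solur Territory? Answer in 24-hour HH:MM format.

22:20

1 October 2030 is a Tuesday, so the first Monday is October 7.
1 February 2031 is a Saturday, so the first Saturday is February 1 and the third is February 15.
9 February 2031 lies within the daylight-saving period (7 October 2030 – 15 February 2031), so Varua Territory is on daylight time, UTC+02:00.
04:35 Varua Territory − 2h = 02:35 UTC.
At the standard offset (UTC−05:15), 02:35 UTC − 5h15m = 21:20 Solur Territory standard time (rolling into the previous day, 8 February 2031).
The standard-time date in Solur Territory, 8 February 2031, lies within the daylight-saving period (30 September 2030 – 23 February 2031), so Solur Territory is on daylight time, UTC−04:15.
02:35 UTC − 4h15m = 22:20 Solur Territory (rolling into the previous day, 8 February 2031).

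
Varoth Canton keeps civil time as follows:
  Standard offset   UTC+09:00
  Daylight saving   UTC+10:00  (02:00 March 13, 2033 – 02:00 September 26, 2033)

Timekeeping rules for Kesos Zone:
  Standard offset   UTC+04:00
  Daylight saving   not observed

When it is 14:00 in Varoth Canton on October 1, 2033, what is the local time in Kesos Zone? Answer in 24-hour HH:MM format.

09:00

Daylight saving runs 13 March – 26 September; October 1, 2033 is outside that window, so Varoth Canton is on standard time at UTC+09:00.
14:00 Varoth Canton − 9h = 05:00 UTC.
Kesos Zone stays on UTC+04:00 all year.
05:00 UTC + 4h = 09:00 Kesos Zone.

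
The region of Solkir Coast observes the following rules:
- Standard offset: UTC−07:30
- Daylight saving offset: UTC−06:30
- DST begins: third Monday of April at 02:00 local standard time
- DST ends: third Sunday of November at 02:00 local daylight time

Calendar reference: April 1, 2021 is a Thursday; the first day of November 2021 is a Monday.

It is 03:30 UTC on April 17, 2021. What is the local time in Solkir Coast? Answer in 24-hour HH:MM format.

1 April 2021 is a Thursday, so the first Monday is April 5 and the third is April 19.
1 November 2021 is a Monday, so the first Sunday is November 7 and the third is November 21.
At the standard offset (UTC−07:30), 03:30 UTC − 7h30m = 20:00 Solkir Coast standard time (rolling into the previous day, 16 April 2021).
Daylight saving runs 19 April – 21 November; the standard-time date in Solkir Coast, April 16, 2021, is outside that window, so Solkir Coast is on standard time at UTC−07:30.
03:30 UTC − 7h30m = 20:00 local (rolling into the previous day, 16 April 2021).

20:00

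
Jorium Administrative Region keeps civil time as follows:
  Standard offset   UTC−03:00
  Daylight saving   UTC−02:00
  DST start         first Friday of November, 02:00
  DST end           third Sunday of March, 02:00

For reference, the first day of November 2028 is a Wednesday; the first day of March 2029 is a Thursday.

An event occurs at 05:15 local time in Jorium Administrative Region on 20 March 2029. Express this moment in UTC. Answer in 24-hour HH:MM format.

08:15

1 November 2028 is a Wednesday, so the first Friday is November 3.
1 March 2029 is a Thursday, so the first Sunday is March 4 and the third is March 18.
Daylight saving runs 3 November 2028 – 18 March 2029; 20 March 2029 is outside that window, so Jorium Administrative Region is on standard time at UTC−03:00.
05:15 local + 3h = 08:15 UTC.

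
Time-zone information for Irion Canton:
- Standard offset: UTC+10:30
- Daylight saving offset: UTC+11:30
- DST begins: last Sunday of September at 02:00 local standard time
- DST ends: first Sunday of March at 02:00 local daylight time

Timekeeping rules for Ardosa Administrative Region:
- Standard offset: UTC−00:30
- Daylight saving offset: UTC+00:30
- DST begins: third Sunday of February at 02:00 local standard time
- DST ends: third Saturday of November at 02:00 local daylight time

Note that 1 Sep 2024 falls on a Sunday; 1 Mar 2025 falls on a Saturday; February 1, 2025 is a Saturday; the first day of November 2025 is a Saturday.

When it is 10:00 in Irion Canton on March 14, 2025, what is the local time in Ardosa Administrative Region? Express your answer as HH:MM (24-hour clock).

1 September 2024 is a Sunday, so Sundays fall on 1, 8, 15, 22, 29; the last is September 29.
1 March 2025 is a Saturday, so the first Sunday is March 2.
Daylight saving runs 29 September 2024 – 2 March 2025; March 14, 2025 is outside that window, so Irion Canton is on standard time at UTC+10:30.
10:00 Irion Canton − 10h30m = 23:30 UTC (rolling into the previous day, 13 March 2025).
1 February 2025 is a Saturday, so the first Sunday is February 2 and the third is February 16.
1 November 2025 is a Saturday, so the first Saturday is November 1 and the third is November 15.
At the standard offset (UTC−00:30), 23:30 UTC − 0h30m = 23:00 Ardosa Administrative Region standard time.
Daylight saving runs 16 February – 15 November; the standard-time date in Ardosa Administrative Region, March 13, 2025, is inside that window, so Ardosa Administrative Region is at UTC+00:30.
23:30 UTC + 0h30m = 00:00 Ardosa Administrative Region (rolling into the next day, 14 March 2025).

00:00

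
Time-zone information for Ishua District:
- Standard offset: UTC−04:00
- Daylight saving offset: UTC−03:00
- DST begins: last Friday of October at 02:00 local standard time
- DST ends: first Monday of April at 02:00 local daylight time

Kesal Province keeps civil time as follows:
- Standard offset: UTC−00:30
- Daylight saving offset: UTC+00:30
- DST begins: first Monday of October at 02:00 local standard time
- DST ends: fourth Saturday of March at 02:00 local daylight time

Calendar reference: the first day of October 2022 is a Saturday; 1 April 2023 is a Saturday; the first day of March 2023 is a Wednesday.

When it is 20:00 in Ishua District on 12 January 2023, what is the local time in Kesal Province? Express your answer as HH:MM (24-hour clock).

1 October 2022 is a Saturday, so Fridays fall on 7, 14, 21, 28; the last is October 28.
1 April 2023 is a Saturday, so the first Monday is April 3.
12 January 2023 lies within the daylight-saving period (28 October 2022 – 3 April 2023), so Ishua District is on daylight time, UTC−03:00.
20:00 Ishua District + 3h = 23:00 UTC.
1 October 2022 is a Saturday, so the first Monday is October 3.
1 March 2023 is a Wednesday, so the first Saturday is March 4 and the fourth is March 25.
At the standard offset (UTC−00:30), 23:00 UTC − 0h30m = 22:30 Kesal Province standard time.
The standard-time date in Kesal Province, 12 January 2023, lies within the daylight-saving period (3 October 2022 – 25 March 2023), so Kesal Province is on daylight time, UTC+00:30.
23:00 UTC + 0h30m = 23:30 Kesal Province.

23:30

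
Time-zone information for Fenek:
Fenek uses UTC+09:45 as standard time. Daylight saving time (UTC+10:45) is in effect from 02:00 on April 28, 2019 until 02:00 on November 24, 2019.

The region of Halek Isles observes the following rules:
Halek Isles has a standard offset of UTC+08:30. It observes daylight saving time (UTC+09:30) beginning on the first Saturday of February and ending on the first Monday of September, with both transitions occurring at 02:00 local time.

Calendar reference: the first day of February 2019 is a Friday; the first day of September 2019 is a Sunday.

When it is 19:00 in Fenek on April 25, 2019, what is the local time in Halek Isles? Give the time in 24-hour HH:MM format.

April 25, 2019 does not fall between 28 April and 24 November, so daylight saving is not in effect and Fenek is at UTC+09:45.
19:00 Fenek − 9h45m = 09:15 UTC.
1 February 2019 is a Friday, so the first Saturday is February 2.
1 September 2019 is a Sunday, so the first Monday is September 2.
At the standard offset (UTC+08:30), 09:15 UTC + 8h30m = 17:45 Halek Isles standard time.
Daylight saving runs 2 February – 2 September; the standard-time date in Halek Isles, April 25, 2019, is inside that window, so Halek Isles is at UTC+09:30.
09:15 UTC + 9h30m = 18:45 Halek Isles.

18:45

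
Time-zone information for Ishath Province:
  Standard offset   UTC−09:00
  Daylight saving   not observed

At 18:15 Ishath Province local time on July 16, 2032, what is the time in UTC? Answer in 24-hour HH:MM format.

Ishath Province stays on UTC−09:00 all year.
18:15 local + 9h = 03:15 UTC (rolling into the next day, 17 July 2032).

03:15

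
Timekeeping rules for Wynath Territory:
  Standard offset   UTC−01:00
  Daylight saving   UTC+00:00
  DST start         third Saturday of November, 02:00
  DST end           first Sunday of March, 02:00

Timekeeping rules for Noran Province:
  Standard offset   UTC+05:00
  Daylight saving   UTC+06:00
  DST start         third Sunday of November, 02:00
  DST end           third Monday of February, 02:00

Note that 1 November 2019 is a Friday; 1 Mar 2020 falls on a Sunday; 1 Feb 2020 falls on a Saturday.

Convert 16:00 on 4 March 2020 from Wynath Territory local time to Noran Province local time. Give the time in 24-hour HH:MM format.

22:00

1 November 2019 is a Friday, so the first Saturday is November 2 and the third is November 16.
1 March 2020 is a Sunday, so the first Sunday is March 1.
4 March 2020 is outside the daylight-saving period (16 November 2019 – 1 March 2020), so Wynath Territory is on standard time, UTC−01:00.
16:00 Wynath Territory + 1h = 17:00 UTC.
1 November 2019 is a Friday, so the first Sunday is November 3 and the third is November 17.
1 February 2020 is a Saturday, so the first Monday is February 3 and the third is February 17.
At the standard offset (UTC+05:00), 17:00 UTC + 5h = 22:00 Noran Province standard time.
The standard-time date in Noran Province, 4 March 2020, does not fall between 17 November 2019 and 17 February 2020, so daylight saving is not in effect and Noran Province is at UTC+05:00.
17:00 UTC + 5h = 22:00 Noran Province.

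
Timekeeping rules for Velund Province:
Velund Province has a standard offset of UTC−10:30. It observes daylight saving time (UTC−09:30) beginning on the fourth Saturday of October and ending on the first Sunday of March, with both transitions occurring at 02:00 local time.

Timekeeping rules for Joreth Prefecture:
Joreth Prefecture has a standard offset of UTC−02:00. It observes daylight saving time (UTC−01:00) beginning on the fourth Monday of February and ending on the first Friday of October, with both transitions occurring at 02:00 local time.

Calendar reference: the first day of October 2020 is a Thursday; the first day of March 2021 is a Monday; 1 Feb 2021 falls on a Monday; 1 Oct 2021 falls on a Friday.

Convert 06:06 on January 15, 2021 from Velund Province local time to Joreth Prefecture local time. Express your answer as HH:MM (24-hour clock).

13:36

1 October 2020 is a Thursday, so the first Saturday is October 3 and the fourth is October 24.
1 March 2021 is a Monday, so the first Sunday is March 7.
January 15, 2021 lies within the daylight-saving period (24 October 2020 – 7 March 2021), so Velund Province is on daylight time, UTC−09:30.
06:06 Velund Province + 9h30m = 15:36 UTC.
1 February 2021 is a Monday, so the first Monday is February 1 and the fourth is February 22.
1 October 2021 is a Friday, so the first Friday is October 1.
At the standard offset (UTC−02:00), 15:36 UTC − 2h = 13:36 Joreth Prefecture standard time.
The standard-time date in Joreth Prefecture, January 15, 2021, is outside the daylight-saving period (22 February – 1 October), so Joreth Prefecture is on standard time, UTC−02:00.
15:36 UTC − 2h = 13:36 Joreth Prefecture.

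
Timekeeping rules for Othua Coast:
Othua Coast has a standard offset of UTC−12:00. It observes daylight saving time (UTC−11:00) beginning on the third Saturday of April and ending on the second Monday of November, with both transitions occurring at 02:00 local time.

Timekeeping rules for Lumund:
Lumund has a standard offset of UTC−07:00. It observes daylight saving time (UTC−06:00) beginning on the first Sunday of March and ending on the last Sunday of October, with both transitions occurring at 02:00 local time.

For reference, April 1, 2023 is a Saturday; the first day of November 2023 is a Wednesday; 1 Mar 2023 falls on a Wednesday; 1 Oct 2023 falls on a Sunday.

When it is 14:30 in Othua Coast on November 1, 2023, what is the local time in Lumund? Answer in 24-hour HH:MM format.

1 April 2023 is a Saturday, so the first Saturday is April 1 and the third is April 15.
1 November 2023 is a Wednesday, so the first Monday is November 6 and the second is November 13.
November 1, 2023 lies within the daylight-saving period (15 April – 13 November), so Othua Coast is on daylight time, UTC−11:00.
14:30 Othua Coast + 11h = 01:30 UTC (rolling into the next day, 2 November 2023).
1 March 2023 is a Wednesday, so the first Sunday is March 5.
1 October 2023 is a Sunday, so Sundays fall on 1, 8, 15, 22, 29; the last is October 29.
At the standard offset (UTC−07:00), 01:30 UTC − 7h = 18:30 Lumund standard time (rolling into the previous day, 1 November 2023).
The standard-time date in Lumund, November 1, 2023, is outside the daylight-saving period (5 March – 29 October), so Lumund is on standard time, UTC−07:00.
01:30 UTC − 7h = 18:30 Lumund (rolling into the previous day, 1 November 2023).

18:30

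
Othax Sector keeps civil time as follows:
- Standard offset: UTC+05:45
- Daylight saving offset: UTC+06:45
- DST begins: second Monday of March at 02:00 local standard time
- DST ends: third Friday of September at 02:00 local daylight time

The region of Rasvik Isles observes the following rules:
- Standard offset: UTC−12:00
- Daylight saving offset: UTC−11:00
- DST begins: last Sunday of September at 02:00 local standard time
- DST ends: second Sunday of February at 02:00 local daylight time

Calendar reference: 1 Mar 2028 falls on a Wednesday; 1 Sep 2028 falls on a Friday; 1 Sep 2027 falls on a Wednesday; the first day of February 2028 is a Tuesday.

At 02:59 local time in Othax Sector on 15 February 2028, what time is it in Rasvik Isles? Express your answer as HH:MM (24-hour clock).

09:14

1 March 2028 is a Wednesday, so the first Monday is March 6 and the second is March 13.
1 September 2028 is a Friday, so the first Friday is September 1 and the third is September 15.
Daylight saving runs 13 March – 15 September; 15 February 2028 is outside that window, so Othax Sector is on standard time at UTC+05:45.
02:59 Othax Sector − 5h45m = 21:14 UTC (rolling into the previous day, 14 February 2028).
1 September 2027 is a Wednesday, so Sundays fall on 5, 12, 19, 26; the last is September 26.
1 February 2028 is a Tuesday, so the first Sunday is February 6 and the second is February 13.
At the standard offset (UTC−12:00), 21:14 UTC − 12h = 09:14 Rasvik Isles standard time.
Daylight saving runs 26 September 2027 – 13 February 2028; the standard-time date in Rasvik Isles, 14 February 2028, is outside that window, so Rasvik Isles is on standard time at UTC−12:00.
21:14 UTC − 12h = 09:14 Rasvik Isles.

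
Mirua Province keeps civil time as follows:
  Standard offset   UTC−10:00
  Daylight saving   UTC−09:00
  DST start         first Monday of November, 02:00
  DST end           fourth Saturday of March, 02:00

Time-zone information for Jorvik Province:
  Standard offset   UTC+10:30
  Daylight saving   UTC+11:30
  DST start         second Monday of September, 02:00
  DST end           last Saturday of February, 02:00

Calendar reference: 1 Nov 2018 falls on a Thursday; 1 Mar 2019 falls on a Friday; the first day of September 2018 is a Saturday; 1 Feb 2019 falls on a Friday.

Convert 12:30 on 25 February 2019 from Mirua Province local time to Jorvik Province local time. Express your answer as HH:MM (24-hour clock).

1 November 2018 is a Thursday, so the first Monday is November 5.
1 March 2019 is a Friday, so the first Saturday is March 2 and the fourth is March 23.
Daylight saving runs 5 November 2018 – 23 March 2019; 25 February 2019 is inside that window, so Mirua Province is at UTC−09:00.
12:30 Mirua Province + 9h = 21:30 UTC.
1 September 2018 is a Saturday, so the first Monday is September 3 and the second is September 10.
1 February 2019 is a Friday, so Saturdays fall on 2, 9, 16, 23; the last is February 23.
At the standard offset (UTC+10:30), 21:30 UTC + 10h30m = 08:00 Jorvik Province standard time (rolling into the next day, 26 February 2019).
The standard-time date in Jorvik Province, 26 February 2019, does not fall between 10 September 2018 and 23 February 2019, so daylight saving is not in effect and Jorvik Province is at UTC+10:30.
21:30 UTC + 10h30m = 08:00 Jorvik Province (rolling into the next day, 26 February 2019).

08:00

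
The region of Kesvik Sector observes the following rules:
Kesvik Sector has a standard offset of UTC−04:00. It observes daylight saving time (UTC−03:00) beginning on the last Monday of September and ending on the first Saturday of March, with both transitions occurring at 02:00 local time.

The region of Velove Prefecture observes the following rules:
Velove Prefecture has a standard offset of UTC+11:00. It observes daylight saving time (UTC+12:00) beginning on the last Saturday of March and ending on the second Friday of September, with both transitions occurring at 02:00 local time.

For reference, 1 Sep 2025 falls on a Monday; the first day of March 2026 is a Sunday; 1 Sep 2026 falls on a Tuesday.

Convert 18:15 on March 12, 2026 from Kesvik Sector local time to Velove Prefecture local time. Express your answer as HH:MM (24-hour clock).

1 September 2025 is a Monday, so Mondays fall on 1, 8, 15, 22, 29; the last is September 29.
1 March 2026 is a Sunday, so the first Saturday is March 7.
March 12, 2026 does not fall between 29 September 2025 and 7 March 2026, so daylight saving is not in effect and Kesvik Sector is at UTC−04:00.
18:15 Kesvik Sector + 4h = 22:15 UTC.
1 March 2026 is a Sunday, so Saturdays fall on 7, 14, 21, 28; the last is March 28.
1 September 2026 is a Tuesday, so the first Friday is September 4 and the second is September 11.
At the standard offset (UTC+11:00), 22:15 UTC + 11h = 09:15 Velove Prefecture standard time (rolling into the next day, 13 March 2026).
The standard-time date in Velove Prefecture, March 13, 2026, does not fall between 28 March and 11 September, so daylight saving is not in effect and Velove Prefecture is at UTC+11:00.
22:15 UTC + 11h = 09:15 Velove Prefecture (rolling into the next day, 13 March 2026).

09:15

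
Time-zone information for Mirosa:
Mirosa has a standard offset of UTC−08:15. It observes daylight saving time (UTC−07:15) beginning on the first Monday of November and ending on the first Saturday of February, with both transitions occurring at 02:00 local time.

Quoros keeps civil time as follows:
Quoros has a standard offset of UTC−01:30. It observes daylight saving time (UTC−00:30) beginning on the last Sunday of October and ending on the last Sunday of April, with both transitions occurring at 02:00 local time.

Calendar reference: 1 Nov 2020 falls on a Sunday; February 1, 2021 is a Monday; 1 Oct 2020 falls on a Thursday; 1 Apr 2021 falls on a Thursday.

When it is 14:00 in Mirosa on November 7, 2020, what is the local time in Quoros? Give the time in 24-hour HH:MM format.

1 November 2020 is a Sunday, so the first Monday is November 2.
1 February 2021 is a Monday, so the first Saturday is February 6.
November 7, 2020 falls between 2 November 2020 and 6 February 2021, so daylight saving is in effect and Mirosa is at UTC−07:15.
14:00 Mirosa + 7h15m = 21:15 UTC.
1 October 2020 is a Thursday, so Sundays fall on 4, 11, 18, 25; the last is October 25.
1 April 2021 is a Thursday, so Sundays fall on 4, 11, 18, 25; the last is April 25.
At the standard offset (UTC−01:30), 21:15 UTC − 1h30m = 19:45 Quoros standard time.
The standard-time date in Quoros, November 7, 2020, lies within the daylight-saving period (25 October 2020 – 25 April 2021), so Quoros is on daylight time, UTC−00:30.
21:15 UTC − 0h30m = 20:45 Quoros.

20:45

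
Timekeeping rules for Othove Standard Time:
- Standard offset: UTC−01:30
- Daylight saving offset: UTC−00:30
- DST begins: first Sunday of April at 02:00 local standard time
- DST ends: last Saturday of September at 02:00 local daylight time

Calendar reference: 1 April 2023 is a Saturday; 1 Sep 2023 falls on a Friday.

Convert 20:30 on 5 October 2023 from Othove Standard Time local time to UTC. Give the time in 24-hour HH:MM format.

22:00

1 April 2023 is a Saturday, so the first Sunday is April 2.
1 September 2023 is a Friday, so Saturdays fall on 2, 9, 16, 23, 30; the last is September 30.
5 October 2023 does not fall between 2 April and 30 September, so daylight saving is not in effect and Othove Standard Time is at UTC−01:30.
20:30 local + 1h30m = 22:00 UTC.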